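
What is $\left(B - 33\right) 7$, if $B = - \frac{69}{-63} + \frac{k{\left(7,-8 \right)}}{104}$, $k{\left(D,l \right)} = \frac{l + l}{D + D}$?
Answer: $- \frac{8713}{39} \approx -223.41$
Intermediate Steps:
$k{\left(D,l \right)} = \frac{l}{D}$ ($k{\left(D,l \right)} = \frac{2 l}{2 D} = 2 l \frac{1}{2 D} = \frac{l}{D}$)
$B = \frac{296}{273}$ ($B = - \frac{69}{-63} + \frac{\left(-8\right) \frac{1}{7}}{104} = \left(-69\right) \left(- \frac{1}{63}\right) + \left(-8\right) \frac{1}{7} \cdot \frac{1}{104} = \frac{23}{21} - \frac{1}{91} = \frac{296}{273} \approx 1.0842$)
$\left(B - 33\right) 7 = \left(\frac{296}{273} - 33\right) 7 = \left(- \frac{8713}{273}\right) 7 = - \frac{8713}{39}$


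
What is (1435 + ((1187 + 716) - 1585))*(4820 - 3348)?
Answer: 2580416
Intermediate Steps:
(1435 + ((1187 + 716) - 1585))*(4820 - 3348) = (1435 + (1903 - 1585))*1472 = (1435 + 318)*1472 = 1753*1472 = 2580416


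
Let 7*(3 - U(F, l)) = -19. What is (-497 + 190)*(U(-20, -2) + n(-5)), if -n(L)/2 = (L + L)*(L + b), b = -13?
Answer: 761360/7 ≈ 1.0877e+5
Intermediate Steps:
U(F, l) = 40/7 (U(F, l) = 3 - ⅐*(-19) = 3 + 19/7 = 40/7)
n(L) = -4*L*(-13 + L) (n(L) = -2*(L + L)*(L - 13) = -2*2*L*(-13 + L) = -4*L*(-13 + L))
(-497 + 190)*(U(-20, -2) + n(-5)) = (-497 + 190)*(40/7 + 4*(-5)*(13 - 1*(-5))) = -307*(40/7 + 4*(-5)*(13 + 5)) = -307*(40/7 + 4*(-5)*18) = -307*(40/7 - 360) = -307*(-2480/7) = 761360/7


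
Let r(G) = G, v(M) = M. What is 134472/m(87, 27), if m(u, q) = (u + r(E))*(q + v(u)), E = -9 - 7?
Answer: 22412/1349 ≈ 16.614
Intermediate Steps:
E = -16
m(u, q) = (-16 + u)*(q + u) (m(u, q) = (u - 16)*(q + u) = (-16 + u)*(q + u))
134472/m(87, 27) = 134472/(87² - 16*27 - 16*87 + 27*87) = 134472/(7569 - 432 - 1392 + 2349) = 134472/8094 = 134472*(1/8094) = 22412/1349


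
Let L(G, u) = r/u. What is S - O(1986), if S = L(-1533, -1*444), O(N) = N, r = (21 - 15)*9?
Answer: -146973/74 ≈ -1986.1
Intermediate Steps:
r = 54 (r = 6*9 = 54)
L(G, u) = 54/u
S = -9/74 (S = 54/((-1*444)) = 54/(-444) = 54*(-1/444) = -9/74 ≈ -0.12162)
S - O(1986) = -9/74 - 1*1986 = -9/74 - 1986 = -146973/74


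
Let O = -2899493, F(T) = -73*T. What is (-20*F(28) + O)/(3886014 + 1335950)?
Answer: -2858613/5221964 ≈ -0.54742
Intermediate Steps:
(-20*F(28) + O)/(3886014 + 1335950) = (-(-1460)*28 - 2899493)/(3886014 + 1335950) = (-20*(-2044) - 2899493)/5221964 = (40880 - 2899493)*(1/5221964) = -2858613*1/5221964 = -2858613/5221964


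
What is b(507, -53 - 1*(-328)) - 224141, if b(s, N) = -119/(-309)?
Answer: -69259450/309 ≈ -2.2414e+5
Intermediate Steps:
b(s, N) = 119/309 (b(s, N) = -119*(-1/309) = 119/309)
b(507, -53 - 1*(-328)) - 224141 = 119/309 - 224141 = -69259450/309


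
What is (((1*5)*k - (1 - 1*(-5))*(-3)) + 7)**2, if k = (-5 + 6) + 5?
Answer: 3025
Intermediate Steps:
k = 6 (k = 1 + 5 = 6)
(((1*5)*k - (1 - 1*(-5))*(-3)) + 7)**2 = (((1*5)*6 - (1 - 1*(-5))*(-3)) + 7)**2 = ((5*6 - (1 + 5)*(-3)) + 7)**2 = ((30 - 6*(-3)) + 7)**2 = ((30 - 1*(-18)) + 7)**2 = ((30 + 18) + 7)**2 = (48 + 7)**2 = 55**2 = 3025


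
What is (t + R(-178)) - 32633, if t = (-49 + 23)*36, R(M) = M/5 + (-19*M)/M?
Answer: -168118/5 ≈ -33624.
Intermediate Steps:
R(M) = -19 + M/5 (R(M) = M*(⅕) - 19 = M/5 - 19 = -19 + M/5)
t = -936 (t = -26*36 = -936)
(t + R(-178)) - 32633 = (-936 + (-19 + (⅕)*(-178))) - 32633 = (-936 + (-19 - 178/5)) - 32633 = (-936 - 273/5) - 32633 = -4953/5 - 32633 = -168118/5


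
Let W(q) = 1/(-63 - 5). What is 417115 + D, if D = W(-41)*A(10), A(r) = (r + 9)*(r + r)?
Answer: 7090860/17 ≈ 4.1711e+5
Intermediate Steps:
A(r) = 2*r*(9 + r) (A(r) = (9 + r)*(2*r) = 2*r*(9 + r))
W(q) = -1/68 (W(q) = 1/(-68) = -1/68)
D = -95/17 (D = -10*(9 + 10)/34 = -10*19/34 = -1/68*380 = -95/17 ≈ -5.5882)
417115 + D = 417115 - 95/17 = 7090860/17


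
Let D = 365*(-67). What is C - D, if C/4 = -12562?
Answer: -25793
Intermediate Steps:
D = -24455
C = -50248 (C = 4*(-12562) = -50248)
C - D = -50248 - 1*(-24455) = -50248 + 24455 = -25793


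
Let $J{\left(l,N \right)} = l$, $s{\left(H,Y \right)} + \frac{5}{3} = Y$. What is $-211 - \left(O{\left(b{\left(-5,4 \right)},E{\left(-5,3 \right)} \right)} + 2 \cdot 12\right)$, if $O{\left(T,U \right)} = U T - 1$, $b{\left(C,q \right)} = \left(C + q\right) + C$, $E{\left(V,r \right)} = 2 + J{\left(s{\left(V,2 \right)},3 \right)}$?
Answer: $-220$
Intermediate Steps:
$s{\left(H,Y \right)} = - \frac{5}{3} + Y$
$E{\left(V,r \right)} = \frac{7}{3}$ ($E{\left(V,r \right)} = 2 + \left(- \frac{5}{3} + 2\right) = 2 + \frac{1}{3} = \frac{7}{3}$)
$b{\left(C,q \right)} = q + 2 C$
$O{\left(T,U \right)} = -1 + T U$ ($O{\left(T,U \right)} = T U - 1 = -1 + T U$)
$-211 - \left(O{\left(b{\left(-5,4 \right)},E{\left(-5,3 \right)} \right)} + 2 \cdot 12\right) = -211 - \left(\left(-1 + \left(4 + 2 \left(-5\right)\right) \frac{7}{3}\right) + 2 \cdot 12\right) = -211 - \left(\left(-1 + \left(4 - 10\right) \frac{7}{3}\right) + 24\right) = -211 - \left(\left(-1 - 14\right) + 24\right) = -211 - \left(-15 + 24\right) = -211 - 9 = -220$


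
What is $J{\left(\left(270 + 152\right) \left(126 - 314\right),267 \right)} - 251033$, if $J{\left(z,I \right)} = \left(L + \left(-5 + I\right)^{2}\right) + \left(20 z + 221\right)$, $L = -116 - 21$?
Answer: $-1769025$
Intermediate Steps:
$L = -137$ ($L = -116 - 21 = -137$)
$J{\left(z,I \right)} = 84 + \left(-5 + I\right)^{2} + 20 z$ ($J{\left(z,I \right)} = \left(-137 + \left(-5 + I\right)^{2}\right) + \left(20 z + 221\right) = \left(-137 + \left(-5 + I\right)^{2}\right) + \left(221 + 20 z\right) = 84 + \left(-5 + I\right)^{2} + 20 z$)
$J{\left(\left(270 + 152\right) \left(126 - 314\right),267 \right)} - 251033 = \left(84 + \left(-5 + 267\right)^{2} + 20 \left(270 + 152\right) \left(126 - 314\right)\right) - 251033 = \left(84 + 262^{2} + 20 \cdot 422 \left(-188\right)\right) - 251033 = \left(84 + 68644 + 20 \left(-79336\right)\right) - 251033 = \left(84 + 68644 - 1586720\right) - 251033 = -1517992 - 251033 = -1769025$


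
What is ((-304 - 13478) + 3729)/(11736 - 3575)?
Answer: -10053/8161 ≈ -1.2318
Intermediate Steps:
((-304 - 13478) + 3729)/(11736 - 3575) = (-13782 + 3729)/8161 = -10053*1/8161 = -10053/8161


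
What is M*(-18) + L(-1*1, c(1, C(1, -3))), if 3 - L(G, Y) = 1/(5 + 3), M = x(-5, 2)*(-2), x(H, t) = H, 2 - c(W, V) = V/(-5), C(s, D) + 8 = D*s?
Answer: -1417/8 ≈ -177.13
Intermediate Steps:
C(s, D) = -8 + D*s
c(W, V) = 2 + V/5 (c(W, V) = 2 - V/(-5) = 2 - V*(-1)/5 = 2 - (-1)*V/5 = 2 + V/5)
M = 10 (M = -5*(-2) = 10)
L(G, Y) = 23/8 (L(G, Y) = 3 - 1/(5 + 3) = 3 - 1/8 = 23/8)
M*(-18) + L(-1*1, c(1, C(1, -3))) = 10*(-18) + 23/8 = -180 + 23/8 = -1417/8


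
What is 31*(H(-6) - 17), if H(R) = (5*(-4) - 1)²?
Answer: 13144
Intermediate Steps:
H(R) = 441 (H(R) = (-20 - 1)² = (-21)² = 441)
31*(H(-6) - 17) = 31*(441 - 17) = 31*424 = 13144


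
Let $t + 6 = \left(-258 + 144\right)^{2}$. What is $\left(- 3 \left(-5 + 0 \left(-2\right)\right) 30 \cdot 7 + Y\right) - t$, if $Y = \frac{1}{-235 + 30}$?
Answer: $- \frac{2017201}{205} \approx -9840.0$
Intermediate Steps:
$Y = - \frac{1}{205}$ ($Y = \frac{1}{-205} = - \frac{1}{205} \approx -0.0048781$)
$t = 12990$ ($t = -6 + \left(-258 + 144\right)^{2} = -6 + \left(-114\right)^{2} = -6 + 12996 = 12990$)
$\left(- 3 \left(-5 + 0 \left(-2\right)\right) 30 \cdot 7 + Y\right) - t = \left(- 3 \left(-5 + 0 \left(-2\right)\right) 30 \cdot 7 - \frac{1}{205}\right) - 12990 = \left(- 3 \left(-5 + 0\right) 210 - \frac{1}{205}\right) - 12990 = \left(\left(-3\right) \left(-5\right) 210 - \frac{1}{205}\right) - 12990 = \left(15 \cdot 210 - \frac{1}{205}\right) - 12990 = \left(3150 - \frac{1}{205}\right) - 12990 = \frac{645749}{205} - 12990 = - \frac{2017201}{205}$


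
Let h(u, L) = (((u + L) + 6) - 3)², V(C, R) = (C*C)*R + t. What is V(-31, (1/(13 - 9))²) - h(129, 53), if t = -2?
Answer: -546671/16 ≈ -34167.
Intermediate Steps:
V(C, R) = -2 + R*C² (V(C, R) = (C*C)*R - 2 = C²*R - 2 = R*C² - 2 = -2 + R*C²)
h(u, L) = (3 + L + u)² (h(u, L) = (((L + u) + 6) - 3)² = ((6 + L + u) - 3)² = (3 + L + u)²)
V(-31, (1/(13 - 9))²) - h(129, 53) = (-2 + (1/(13 - 9))²*(-31)²) - (3 + 53 + 129)² = (-2 + (1/4)²*961) - 1*185² = (-2 + (¼)²*961) - 1*34225 = (-2 + (1/16)*961) - 34225 = (-2 + 961/16) - 34225 = 929/16 - 34225 = -546671/16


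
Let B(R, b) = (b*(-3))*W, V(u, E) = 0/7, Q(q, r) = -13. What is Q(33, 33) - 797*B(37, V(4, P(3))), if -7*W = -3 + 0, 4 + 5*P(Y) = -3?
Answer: -13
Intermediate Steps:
P(Y) = -7/5 (P(Y) = -⅘ + (⅕)*(-3) = -⅘ - ⅗ = -7/5)
W = 3/7 (W = -(-3 + 0)/7 = -⅐*(-3) = 3/7 ≈ 0.42857)
V(u, E) = 0 (V(u, E) = 0*(⅐) = 0)
B(R, b) = -9*b/7 (B(R, b) = (b*(-3))*(3/7) = -3*b*(3/7) = -9*b/7)
Q(33, 33) - 797*B(37, V(4, P(3))) = -13 - (-7173)*0/7 = -13 - 797*0 = -13 + 0 = -13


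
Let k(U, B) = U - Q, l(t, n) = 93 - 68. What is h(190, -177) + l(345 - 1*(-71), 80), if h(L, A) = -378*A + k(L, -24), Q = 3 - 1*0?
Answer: 67118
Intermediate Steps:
l(t, n) = 25
Q = 3 (Q = 3 + 0 = 3)
k(U, B) = -3 + U (k(U, B) = U - 1*3 = U - 3 = -3 + U)
h(L, A) = -3 + L - 378*A (h(L, A) = -378*A + (-3 + L) = -3 + L - 378*A)
h(190, -177) + l(345 - 1*(-71), 80) = (-3 + 190 - 378*(-177)) + 25 = (-3 + 190 + 66906) + 25 = 67093 + 25 = 67118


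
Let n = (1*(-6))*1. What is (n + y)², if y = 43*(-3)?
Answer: 18225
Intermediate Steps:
y = -129
n = -6 (n = -6*1 = -6)
(n + y)² = (-6 - 129)² = (-135)² = 18225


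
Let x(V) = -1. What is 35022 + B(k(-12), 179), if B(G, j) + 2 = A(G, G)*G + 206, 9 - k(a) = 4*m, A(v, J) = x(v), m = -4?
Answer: 35201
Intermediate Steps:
A(v, J) = -1
k(a) = 25 (k(a) = 9 - 4*(-4) = 9 - 1*(-16) = 9 + 16 = 25)
B(G, j) = 204 - G (B(G, j) = -2 + (-G + 206) = -2 + (206 - G) = 204 - G)
35022 + B(k(-12), 179) = 35022 + (204 - 1*25) = 35022 + (204 - 25) = 35022 + 179 = 35201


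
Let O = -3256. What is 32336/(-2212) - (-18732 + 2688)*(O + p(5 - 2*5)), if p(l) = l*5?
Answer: -29110129376/553 ≈ -5.2640e+7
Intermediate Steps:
p(l) = 5*l
32336/(-2212) - (-18732 + 2688)*(O + p(5 - 2*5)) = 32336/(-2212) - (-18732 + 2688)*(-3256 + 5*(5 - 2*5)) = 32336*(-1/2212) - (-16044)*(-3256 + 5*(5 - 10)) = -8084/553 - (-16044)*(-3256 + 5*(-5)) = -8084/553 - (-16044)*(-3256 - 25) = -8084/553 - (-16044)*(-3281) = -8084/553 - 1*52640364 = -8084/553 - 52640364 = -29110129376/553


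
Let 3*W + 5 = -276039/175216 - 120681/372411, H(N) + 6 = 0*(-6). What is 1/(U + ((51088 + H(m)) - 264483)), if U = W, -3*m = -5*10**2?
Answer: -21750788592/4641690059324837 ≈ -4.6860e-6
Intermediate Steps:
m = 500/3 (m = -(-5)*10**2/3 = -(-5)*100/3 = -1/3*(-500) = 500/3 ≈ 166.67)
H(N) = -6 (H(N) = -6 + 0*(-6) = -6 + 0 = -6)
W = -50023003445/21750788592 (W = -5/3 + (-276039/175216 - 120681/372411)/3 = -5/3 + (-276039*1/175216 - 120681*1/372411)/3 = -5/3 + (-276039/175216 - 13409/41379)/3 = -5/3 + (1/3)*(-13771689125/7250262864) = -5/3 - 13771689125/21750788592 = -50023003445/21750788592 ≈ -2.2998)
U = -50023003445/21750788592 ≈ -2.2998
1/(U + ((51088 + H(m)) - 264483)) = 1/(-50023003445/21750788592 + ((51088 - 6) - 264483)) = 1/(-50023003445/21750788592 + (51082 - 264483)) = 1/(-50023003445/21750788592 - 213401) = 1/(-4641690059324837/21750788592) = -21750788592/4641690059324837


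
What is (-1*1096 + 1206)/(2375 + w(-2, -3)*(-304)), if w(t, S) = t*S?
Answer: 110/551 ≈ 0.19964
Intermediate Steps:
w(t, S) = S*t
(-1*1096 + 1206)/(2375 + w(-2, -3)*(-304)) = (-1*1096 + 1206)/(2375 - 3*(-2)*(-304)) = (-1096 + 1206)/(2375 + 6*(-304)) = 110/(2375 - 1824) = 110/551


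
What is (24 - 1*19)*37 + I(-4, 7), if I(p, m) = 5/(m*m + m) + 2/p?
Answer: 10337/56 ≈ 184.59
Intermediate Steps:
I(p, m) = 2/p + 5/(m + m²) (I(p, m) = 5/(m² + m) + 2/p = 5/(m + m²) + 2/p = 2/p + 5/(m + m²))
(24 - 1*19)*37 + I(-4, 7) = (24 - 1*19)*37 + (2*7 + 2*7² + 5*(-4))/(7*(-4)*(1 + 7)) = (24 - 19)*37 + (⅐)*(-¼)*(14 + 2*49 - 20)/8 = 5*37 + (⅐)*(-¼)*(⅛)*(14 + 98 - 20) = 185 + (⅐)*(-¼)*(⅛)*92 = 185 - 23/56 = 10337/56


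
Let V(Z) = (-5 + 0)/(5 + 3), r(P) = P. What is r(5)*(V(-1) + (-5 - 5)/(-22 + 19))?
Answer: 325/24 ≈ 13.542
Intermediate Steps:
V(Z) = -5/8
r(5)*(V(-1) + (-5 - 5)/(-22 + 19)) = 5*(-5/8 + (-5 - 5)/(-22 + 19)) = 5*(-5/8 - 10/(-3)) = 5*(-5/8 - 10*(-1/3)) = 5*(-5/8 + 10/3) = 5*(65/24) = 325/24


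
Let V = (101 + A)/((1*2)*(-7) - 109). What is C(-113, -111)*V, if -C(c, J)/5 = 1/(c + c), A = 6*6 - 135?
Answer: -5/13899 ≈ -0.00035974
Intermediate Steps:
A = -99 (A = 36 - 135 = -99)
C(c, J) = -5/(2*c) (C(c, J) = -5/(c + c) = -5*1/(2*c) = -5/(2*c))
V = -2/123 (V = (101 - 99)/((1*2)*(-7) - 109) = 2/(2*(-7) - 109) = 2/(-14 - 109) = 2/(-123) = 2*(-1/123) = -2/123 ≈ -0.016260)
C(-113, -111)*V = -5/2/(-113)*(-2/123) = -5/2*(-1/113)*(-2/123) = (5/226)*(-2/123) = -5/13899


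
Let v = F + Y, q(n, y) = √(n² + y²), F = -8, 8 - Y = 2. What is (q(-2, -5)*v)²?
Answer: 116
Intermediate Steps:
Y = 6 (Y = 8 - 1*2 = 8 - 2 = 6)
v = -2 (v = -8 + 6 = -2)
(q(-2, -5)*v)² = (√((-2)² + (-5)²)*(-2))² = (√(4 + 25)*(-2))² = (√29*(-2))² = (-2*√29)² = 116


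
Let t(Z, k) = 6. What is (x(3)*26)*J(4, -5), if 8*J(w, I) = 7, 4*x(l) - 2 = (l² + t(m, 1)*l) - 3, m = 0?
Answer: 1183/8 ≈ 147.88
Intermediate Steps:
x(l) = -¼ + l²/4 + 3*l/2 (x(l) = ½ + ((l² + 6*l) - 3)/4 = ½ + (-3 + l² + 6*l)/4 = ½ + (-¾ + l²/4 + 3*l/2) = -¼ + l²/4 + 3*l/2)
J(w, I) = 7/8 (J(w, I) = (⅛)*7 = 7/8)
(x(3)*26)*J(4, -5) = ((-¼ + (¼)*3² + (3/2)*3)*26)*(7/8) = ((-¼ + (¼)*9 + 9/2)*26)*(7/8) = ((-¼ + 9/4 + 9/2)*26)*(7/8) = ((13/2)*26)*(7/8) = 169*(7/8) = 1183/8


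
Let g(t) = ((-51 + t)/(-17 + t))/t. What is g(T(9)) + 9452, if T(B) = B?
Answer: 113431/12 ≈ 9452.6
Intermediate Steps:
g(t) = (-51 + t)/(t*(-17 + t)) (g(t) = ((-51 + t)/(-17 + t))/t = (-51 + t)/(t*(-17 + t)))
g(T(9)) + 9452 = (-51 + 9)/(9*(-17 + 9)) + 9452 = (⅑)*(-42)/(-8) + 9452 = (⅑)*(-⅛)*(-42) + 9452 = 7/12 + 9452 = 113431/12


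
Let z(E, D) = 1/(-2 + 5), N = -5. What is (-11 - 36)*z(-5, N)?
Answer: -47/3 ≈ -15.667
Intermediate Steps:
z(E, D) = ⅓ (z(E, D) = 1/3 = ⅓)
(-11 - 36)*z(-5, N) = (-11 - 36)*(⅓) = -47*⅓ = -47/3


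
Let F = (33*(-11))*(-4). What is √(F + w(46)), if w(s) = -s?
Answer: √1406 ≈ 37.497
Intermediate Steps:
F = 1452 (F = -363*(-4) = 1452)
√(F + w(46)) = √(1452 - 1*46) = √(1452 - 46) = √1406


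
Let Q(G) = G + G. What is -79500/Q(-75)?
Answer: 530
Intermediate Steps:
Q(G) = 2*G
-79500/Q(-75) = -79500/(2*(-75)) = -79500/(-150) = -79500*(-1/150) = 530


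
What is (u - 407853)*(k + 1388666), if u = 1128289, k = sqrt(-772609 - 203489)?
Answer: 1000444978376 + 720436*I*sqrt(976098) ≈ 1.0004e+12 + 7.1177e+8*I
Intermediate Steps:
k = I*sqrt(976098) (k = sqrt(-976098) = I*sqrt(976098) ≈ 987.98*I)
(u - 407853)*(k + 1388666) = (1128289 - 407853)*(I*sqrt(976098) + 1388666) = 720436*(1388666 + I*sqrt(976098)) = 1000444978376 + 720436*I*sqrt(976098)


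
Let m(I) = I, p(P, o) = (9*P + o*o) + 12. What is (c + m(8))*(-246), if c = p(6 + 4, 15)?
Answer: -82410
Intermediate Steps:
p(P, o) = 12 + o² + 9*P (p(P, o) = (9*P + o²) + 12 = (o² + 9*P) + 12 = 12 + o² + 9*P)
c = 327 (c = 12 + 15² + 9*(6 + 4) = 12 + 225 + 9*10 = 12 + 225 + 90 = 327)
(c + m(8))*(-246) = (327 + 8)*(-246) = 335*(-246) = -82410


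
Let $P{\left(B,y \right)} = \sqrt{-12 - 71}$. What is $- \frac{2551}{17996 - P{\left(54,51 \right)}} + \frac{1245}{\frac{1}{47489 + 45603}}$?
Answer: $\frac{37534772854386664}{323856099} - \frac{2551 i \sqrt{83}}{323856099} \approx 1.159 \cdot 10^{8} - 7.1762 \cdot 10^{-5} i$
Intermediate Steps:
$P{\left(B,y \right)} = i \sqrt{83}$ ($P{\left(B,y \right)} = \sqrt{-83} = i \sqrt{83}$)
$- \frac{2551}{17996 - P{\left(54,51 \right)}} + \frac{1245}{\frac{1}{47489 + 45603}} = - \frac{2551}{17996 - i \sqrt{83}} + \frac{1245}{\frac{1}{47489 + 45603}} = - \frac{2551}{17996 - i \sqrt{83}} + \frac{1245}{\frac{1}{93092}} = - \frac{2551}{17996 - i \sqrt{83}} + 1245 \frac{1}{\frac{1}{93092}} = - \frac{2551}{17996 - i \sqrt{83}} + 1245 \cdot 93092 = - \frac{2551}{17996 - i \sqrt{83}} + 115899540 = 115899540 - \frac{2551}{17996 - i \sqrt{83}}$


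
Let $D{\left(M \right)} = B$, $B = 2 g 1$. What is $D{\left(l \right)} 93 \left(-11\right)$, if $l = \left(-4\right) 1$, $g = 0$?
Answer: $0$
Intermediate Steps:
$l = -4$
$B = 0$ ($B = 2 \cdot 0 \cdot 1 = 0 \cdot 1 = 0$)
$D{\left(M \right)} = 0$
$D{\left(l \right)} 93 \left(-11\right) = 0 \cdot 93 \left(-11\right) = 0 \left(-11\right) = 0$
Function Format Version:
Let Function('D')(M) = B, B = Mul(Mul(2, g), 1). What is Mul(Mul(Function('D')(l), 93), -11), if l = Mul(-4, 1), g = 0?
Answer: 0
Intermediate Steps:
l = -4
B = 0 (B = Mul(Mul(2, 0), 1) = Mul(0, 1) = 0)
Function('D')(M) = 0
Mul(Mul(Function('D')(l), 93), -11) = Mul(Mul(0, 93), -11) = Mul(0, -11) = 0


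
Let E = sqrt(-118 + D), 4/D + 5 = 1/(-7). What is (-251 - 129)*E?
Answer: -380*I*sqrt(1069)/3 ≈ -4141.4*I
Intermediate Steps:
D = -7/9 (D = 4/(-5 + 1/(-7)) = 4/(-5 - 1/7) = 4/(-36/7) = 4*(-7/36) = -7/9 ≈ -0.77778)
E = I*sqrt(1069)/3 (E = sqrt(-118 - 7/9) = sqrt(-1069/9) = I*sqrt(1069)/3 ≈ 10.899*I)
(-251 - 129)*E = (-251 - 129)*(I*sqrt(1069)/3) = -380*I*sqrt(1069)/3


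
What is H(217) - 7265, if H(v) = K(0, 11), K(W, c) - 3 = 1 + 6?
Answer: -7255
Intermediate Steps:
K(W, c) = 10 (K(W, c) = 3 + (1 + 6) = 3 + 7 = 10)
H(v) = 10
H(217) - 7265 = 10 - 7265 = -7255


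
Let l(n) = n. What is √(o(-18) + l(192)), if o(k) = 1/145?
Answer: √4036945/145 ≈ 13.857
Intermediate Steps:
o(k) = 1/145
√(o(-18) + l(192)) = √(1/145 + 192) = √(27841/145) = √4036945/145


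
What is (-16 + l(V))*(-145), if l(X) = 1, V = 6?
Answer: 2175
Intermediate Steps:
(-16 + l(V))*(-145) = (-16 + 1)*(-145) = -15*(-145) = 2175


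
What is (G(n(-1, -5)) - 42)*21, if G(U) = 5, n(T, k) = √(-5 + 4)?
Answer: -777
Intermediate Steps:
n(T, k) = I (n(T, k) = √(-1) = I)
(G(n(-1, -5)) - 42)*21 = (5 - 42)*21 = -37*21 = -777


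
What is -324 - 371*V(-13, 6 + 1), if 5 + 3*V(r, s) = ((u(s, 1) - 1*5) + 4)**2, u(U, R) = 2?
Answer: 512/3 ≈ 170.67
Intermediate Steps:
V(r, s) = -4/3 (V(r, s) = -5/3 + ((2 - 1*5) + 4)**2/3 = -5/3 + ((2 - 5) + 4)**2/3 = -5/3 + (-3 + 4)**2/3 = -5/3 + (1/3)*1**2 = -5/3 + (1/3)*1 = -5/3 + 1/3 = -4/3)
-324 - 371*V(-13, 6 + 1) = -324 - 371*(-4/3) = -324 + 1484/3 = 512/3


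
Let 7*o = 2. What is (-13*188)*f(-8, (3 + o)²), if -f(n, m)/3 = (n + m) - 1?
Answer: 645216/49 ≈ 13168.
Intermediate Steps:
o = 2/7 (o = (⅐)*2 = 2/7 ≈ 0.28571)
f(n, m) = 3 - 3*m - 3*n (f(n, m) = -3*((n + m) - 1) = -3*((m + n) - 1) = -3*(-1 + m + n) = 3 - 3*m - 3*n)
(-13*188)*f(-8, (3 + o)²) = (-13*188)*(3 - 3*(3 + 2/7)² - 3*(-8)) = -2444*(3 - 3*(23/7)² + 24) = -2444*(3 - 3*529/49 + 24) = -2444*(3 - 1587/49 + 24) = -2444*(-264/49) = 645216/49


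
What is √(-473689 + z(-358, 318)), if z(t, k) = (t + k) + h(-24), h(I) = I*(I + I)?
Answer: I*√472577 ≈ 687.44*I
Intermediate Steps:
h(I) = 2*I² (h(I) = I*(2*I) = 2*I²)
z(t, k) = 1152 + k + t (z(t, k) = (t + k) + 2*(-24)² = (k + t) + 2*576 = (k + t) + 1152 = 1152 + k + t)
√(-473689 + z(-358, 318)) = √(-473689 + (1152 + 318 - 358)) = √(-473689 + 1112) = √(-472577) = I*√472577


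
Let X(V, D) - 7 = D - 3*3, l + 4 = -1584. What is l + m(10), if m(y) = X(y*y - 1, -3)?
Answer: -1593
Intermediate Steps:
l = -1588 (l = -4 - 1584 = -1588)
X(V, D) = -2 + D (X(V, D) = 7 + (D - 3*3) = 7 + (D - 9) = 7 + (-9 + D) = -2 + D)
m(y) = -5 (m(y) = -2 - 3 = -5)
l + m(10) = -1588 - 5 = -1593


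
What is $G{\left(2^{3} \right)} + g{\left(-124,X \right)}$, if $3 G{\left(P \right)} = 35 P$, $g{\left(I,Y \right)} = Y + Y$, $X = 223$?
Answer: $\frac{1618}{3} \approx 539.33$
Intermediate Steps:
$g{\left(I,Y \right)} = 2 Y$
$G{\left(P \right)} = \frac{35 P}{3}$
$G{\left(2^{3} \right)} + g{\left(-124,X \right)} = \frac{35 \cdot 2^{3}}{3} + 2 \cdot 223 = \frac{35}{3} \cdot 8 + 446 = \frac{280}{3} + 446 = \frac{1618}{3}$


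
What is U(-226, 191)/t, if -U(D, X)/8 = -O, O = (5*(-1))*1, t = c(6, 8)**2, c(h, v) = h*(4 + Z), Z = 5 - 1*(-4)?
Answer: -10/1521 ≈ -0.0065746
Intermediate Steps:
Z = 9 (Z = 5 + 4 = 9)
c(h, v) = 13*h (c(h, v) = h*(4 + 9) = h*13 = 13*h)
t = 6084 (t = (13*6)**2 = 78**2 = 6084)
O = -5 (O = -5*1 = -5)
U(D, X) = -40 (U(D, X) = -(-8)*(-5) = -8*5 = -40)
U(-226, 191)/t = -40/6084 = -40*1/6084 = -10/1521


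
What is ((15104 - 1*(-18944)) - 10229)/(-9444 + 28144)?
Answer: 23819/18700 ≈ 1.2737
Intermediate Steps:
((15104 - 1*(-18944)) - 10229)/(-9444 + 28144) = ((15104 + 18944) - 10229)/18700 = (34048 - 10229)*(1/18700) = 23819*(1/18700) = 23819/18700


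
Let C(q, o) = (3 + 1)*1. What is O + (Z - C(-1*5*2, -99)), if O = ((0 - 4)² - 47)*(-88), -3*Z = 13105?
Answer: -4933/3 ≈ -1644.3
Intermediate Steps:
Z = -13105/3 (Z = -⅓*13105 = -13105/3 ≈ -4368.3)
C(q, o) = 4 (C(q, o) = 4*1 = 4)
O = 2728 (O = ((-4)² - 47)*(-88) = (16 - 47)*(-88) = -31*(-88) = 2728)
O + (Z - C(-1*5*2, -99)) = 2728 + (-13105/3 - 1*4) = 2728 + (-13105/3 - 4) = 2728 - 13117/3 = -4933/3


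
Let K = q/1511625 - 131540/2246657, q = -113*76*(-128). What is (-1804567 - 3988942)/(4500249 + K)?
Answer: -141549299599866375/109951876940730407 ≈ -1.2874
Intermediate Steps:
q = 1099264 (q = -8588*(-128) = 1099264)
K = 16336906532/24432394875 (K = 1099264/1511625 - 131540/2246657 = 16336906532/24432394875 ≈ 0.66866)
(-1804567 - 3988942)/(4500249 + K) = (-1804567 - 3988942)/(4500249 + 16336906532/24432394875) = -5793509/109951876940730407/24432394875 = -5793509*24432394875/109951876940730407 = -141549299599866375/109951876940730407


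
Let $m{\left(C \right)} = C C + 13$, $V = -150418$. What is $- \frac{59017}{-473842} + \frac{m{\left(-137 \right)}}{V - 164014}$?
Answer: $\frac{2414283225}{37247771936} \approx 0.064817$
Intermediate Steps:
$m{\left(C \right)} = 13 + C^{2}$ ($m{\left(C \right)} = C^{2} + 13 = 13 + C^{2}$)
$- \frac{59017}{-473842} + \frac{m{\left(-137 \right)}}{V - 164014} = - \frac{59017}{-473842} + \frac{13 + \left(-137\right)^{2}}{-150418 - 164014} = \left(-59017\right) \left(- \frac{1}{473842}\right) + \frac{13 + 18769}{-314432} = \frac{59017}{473842} + 18782 \left(- \frac{1}{314432}\right) = \frac{59017}{473842} - \frac{9391}{157216} = \frac{2414283225}{37247771936}$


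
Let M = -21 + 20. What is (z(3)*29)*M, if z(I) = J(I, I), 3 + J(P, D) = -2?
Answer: 145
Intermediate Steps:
M = -1
J(P, D) = -5 (J(P, D) = -3 - 2 = -5)
z(I) = -5
(z(3)*29)*M = -5*29*(-1) = -145*(-1) = 145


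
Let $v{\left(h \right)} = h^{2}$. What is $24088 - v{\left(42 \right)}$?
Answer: $22324$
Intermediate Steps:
$24088 - v{\left(42 \right)} = 24088 - 42^{2} = 24088 - 1764 = 22324$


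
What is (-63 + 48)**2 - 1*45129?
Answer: -44904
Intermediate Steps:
(-63 + 48)**2 - 1*45129 = (-15)**2 - 45129 = 225 - 45129 = -44904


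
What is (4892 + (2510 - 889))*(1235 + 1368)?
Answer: 16953339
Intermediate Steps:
(4892 + (2510 - 889))*(1235 + 1368) = (4892 + 1621)*2603 = 6513*2603 = 16953339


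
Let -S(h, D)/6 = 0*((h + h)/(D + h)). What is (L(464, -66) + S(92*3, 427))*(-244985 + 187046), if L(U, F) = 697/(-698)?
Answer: 40383483/698 ≈ 57856.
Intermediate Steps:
L(U, F) = -697/698 (L(U, F) = 697*(-1/698) = -697/698)
S(h, D) = 0 (S(h, D) = -0*(h + h)/(D + h) = -0*(2*h)/(D + h) = -0*2*h/(D + h) = -6*0 = 0)
(L(464, -66) + S(92*3, 427))*(-244985 + 187046) = (-697/698 + 0)*(-244985 + 187046) = -697/698*(-57939) = 40383483/698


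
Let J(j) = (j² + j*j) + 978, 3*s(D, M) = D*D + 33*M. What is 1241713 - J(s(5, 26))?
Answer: 9607237/9 ≈ 1.0675e+6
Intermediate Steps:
s(D, M) = 11*M + D²/3 (s(D, M) = (D*D + 33*M)/3 = (D² + 33*M)/3 = 11*M + D²/3)
J(j) = 978 + 2*j² (J(j) = (j² + j²) + 978 = 2*j² + 978 = 978 + 2*j²)
1241713 - J(s(5, 26)) = 1241713 - (978 + 2*(11*26 + (⅓)*5²)²) = 1241713 - (978 + 2*(286 + (⅓)*25)²) = 1241713 - (978 + 2*(286 + 25/3)²) = 1241713 - (978 + 2*(883/3)²) = 1241713 - (978 + 2*(779689/9)) = 1241713 - (978 + 1559378/9) = 1241713 - 1*1568180/9 = 1241713 - 1568180/9 = 9607237/9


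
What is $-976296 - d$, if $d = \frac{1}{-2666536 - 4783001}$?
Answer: $- \frac{7272953174951}{7449537} \approx -9.763 \cdot 10^{5}$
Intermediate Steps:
$d = - \frac{1}{7449537}$ ($d = \frac{1}{-7449537} = - \frac{1}{7449537} \approx -1.3424 \cdot 10^{-7}$)
$-976296 - d = -976296 - - \frac{1}{7449537} = -976296 + \frac{1}{7449537} = - \frac{7272953174951}{7449537}$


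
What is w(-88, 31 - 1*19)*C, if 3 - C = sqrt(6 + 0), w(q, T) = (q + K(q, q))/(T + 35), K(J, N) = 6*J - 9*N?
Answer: 528/47 - 176*sqrt(6)/47 ≈ 2.0615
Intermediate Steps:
K(J, N) = -9*N + 6*J
w(q, T) = -2*q/(35 + T) (w(q, T) = (q + (-9*q + 6*q))/(T + 35) = (q - 3*q)/(35 + T) = (-2*q)/(35 + T) = -2*q/(35 + T))
C = 3 - sqrt(6) (C = 3 - sqrt(6 + 0) = 3 - sqrt(6) ≈ 0.55051)
w(-88, 31 - 1*19)*C = (-2*(-88)/(35 + (31 - 1*19)))*(3 - sqrt(6)) = (-2*(-88)/(35 + (31 - 19)))*(3 - sqrt(6)) = (-2*(-88)/(35 + 12))*(3 - sqrt(6)) = (-2*(-88)/47)*(3 - sqrt(6)) = (-2*(-88)*1/47)*(3 - sqrt(6)) = 176*(3 - sqrt(6))/47 = 528/47 - 176*sqrt(6)/47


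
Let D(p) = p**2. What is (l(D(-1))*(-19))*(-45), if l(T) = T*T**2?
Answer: 855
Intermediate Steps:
l(T) = T**3
(l(D(-1))*(-19))*(-45) = (((-1)**2)**3*(-19))*(-45) = (1**3*(-19))*(-45) = (1*(-19))*(-45) = -19*(-45) = 855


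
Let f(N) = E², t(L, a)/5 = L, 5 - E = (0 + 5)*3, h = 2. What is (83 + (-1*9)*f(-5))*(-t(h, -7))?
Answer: 8170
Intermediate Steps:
E = -10 (E = 5 - (0 + 5)*3 = 5 - 5*3 = 5 - 1*15 = 5 - 15 = -10)
t(L, a) = 5*L
f(N) = 100 (f(N) = (-10)² = 100)
(83 + (-1*9)*f(-5))*(-t(h, -7)) = (83 - 1*9*100)*(-5*2) = (83 - 9*100)*(-1*10) = (83 - 900)*(-10) = -817*(-10) = 8170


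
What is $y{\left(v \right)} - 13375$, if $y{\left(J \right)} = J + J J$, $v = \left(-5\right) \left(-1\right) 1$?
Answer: $-13345$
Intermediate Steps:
$v = 5$ ($v = 5 \cdot 1 = 5$)
$y{\left(J \right)} = J + J^{2}$
$y{\left(v \right)} - 13375 = 5 \left(1 + 5\right) - 13375 = 5 \cdot 6 - 13375 = 30 - 13375 = -13345$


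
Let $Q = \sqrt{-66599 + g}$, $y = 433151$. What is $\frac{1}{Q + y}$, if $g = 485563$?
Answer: $\frac{433151}{187619369837} - \frac{2 \sqrt{104741}}{187619369837} \approx 2.3052 \cdot 10^{-6}$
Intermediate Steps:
$Q = 2 \sqrt{104741}$ ($Q = \sqrt{-66599 + 485563} = \sqrt{418964} = 2 \sqrt{104741} \approx 647.27$)
$\frac{1}{Q + y} = \frac{1}{2 \sqrt{104741} + 433151} = \frac{1}{433151 + 2 \sqrt{104741}}$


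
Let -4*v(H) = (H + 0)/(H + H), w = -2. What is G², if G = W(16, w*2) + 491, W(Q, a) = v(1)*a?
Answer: 966289/4 ≈ 2.4157e+5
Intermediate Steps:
v(H) = -⅛ (v(H) = -(H + 0)/(4*(H + H)) = -H/(4*(2*H)) = -H*1/(2*H)/4 = -¼*½ = -⅛)
W(Q, a) = -a/8
G = 983/2 (G = -(-1)*2/4 + 491 = -⅛*(-4) + 491 = ½ + 491 = 983/2 ≈ 491.50)
G² = (983/2)² = 966289/4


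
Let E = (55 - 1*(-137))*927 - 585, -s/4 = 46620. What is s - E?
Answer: -363879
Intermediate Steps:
s = -186480 (s = -4*46620 = -186480)
E = 177399 (E = (55 + 137)*927 - 585 = 192*927 - 585 = 177984 - 585 = 177399)
s - E = -186480 - 1*177399 = -186480 - 177399 = -363879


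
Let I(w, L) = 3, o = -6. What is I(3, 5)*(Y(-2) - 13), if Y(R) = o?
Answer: -57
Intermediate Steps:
Y(R) = -6
I(3, 5)*(Y(-2) - 13) = 3*(-6 - 13) = 3*(-19) = -57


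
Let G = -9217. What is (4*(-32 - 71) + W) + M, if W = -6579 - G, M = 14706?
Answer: 16932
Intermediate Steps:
W = 2638 (W = -6579 - 1*(-9217) = -6579 + 9217 = 2638)
(4*(-32 - 71) + W) + M = (4*(-32 - 71) + 2638) + 14706 = (4*(-103) + 2638) + 14706 = (-412 + 2638) + 14706 = 2226 + 14706 = 16932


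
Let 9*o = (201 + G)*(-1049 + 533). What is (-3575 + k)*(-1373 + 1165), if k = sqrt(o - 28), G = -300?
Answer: 743600 - 832*sqrt(353) ≈ 7.2797e+5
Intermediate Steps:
o = 5676 (o = ((201 - 300)*(-1049 + 533))/9 = (-99*(-516))/9 = (1/9)*51084 = 5676)
k = 4*sqrt(353) (k = sqrt(5676 - 28) = sqrt(5648) = 4*sqrt(353) ≈ 75.153)
(-3575 + k)*(-1373 + 1165) = (-3575 + 4*sqrt(353))*(-1373 + 1165) = (-3575 + 4*sqrt(353))*(-208) = 743600 - 832*sqrt(353)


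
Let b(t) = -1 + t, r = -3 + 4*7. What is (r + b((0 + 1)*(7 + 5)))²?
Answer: 1296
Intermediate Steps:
r = 25 (r = -3 + 28 = 25)
(r + b((0 + 1)*(7 + 5)))² = (25 + (-1 + (0 + 1)*(7 + 5)))² = (25 + (-1 + 1*12))² = (25 + (-1 + 12))² = (25 + 11)² = 36² = 1296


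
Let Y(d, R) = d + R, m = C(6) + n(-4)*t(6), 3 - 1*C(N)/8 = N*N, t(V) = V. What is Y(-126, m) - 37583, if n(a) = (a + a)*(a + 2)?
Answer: -37877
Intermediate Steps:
n(a) = 2*a*(2 + a) (n(a) = (2*a)*(2 + a) = 2*a*(2 + a))
C(N) = 24 - 8*N² (C(N) = 24 - 8*N*N = 24 - 8*N²)
m = -168 (m = (24 - 8*6²) + (2*(-4)*(2 - 4))*6 = (24 - 8*36) + (2*(-4)*(-2))*6 = (24 - 288) + 16*6 = -264 + 96 = -168)
Y(d, R) = R + d
Y(-126, m) - 37583 = (-168 - 126) - 37583 = -294 - 37583 = -37877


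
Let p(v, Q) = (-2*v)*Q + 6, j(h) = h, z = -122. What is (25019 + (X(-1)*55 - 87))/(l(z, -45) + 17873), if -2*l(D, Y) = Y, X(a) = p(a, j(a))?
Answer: 50304/35791 ≈ 1.4055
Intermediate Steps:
p(v, Q) = 6 - 2*Q*v (p(v, Q) = -2*Q*v + 6 = 6 - 2*Q*v)
X(a) = 6 - 2*a² (X(a) = 6 - 2*a*a = 6 - 2*a²)
l(D, Y) = -Y/2
(25019 + (X(-1)*55 - 87))/(l(z, -45) + 17873) = (25019 + ((6 - 2*(-1)²)*55 - 87))/(-½*(-45) + 17873) = (25019 + ((6 - 2*1)*55 - 87))/(45/2 + 17873) = (25019 + ((6 - 2)*55 - 87))/(35791/2) = (25019 + (4*55 - 87))*(2/35791) = (25019 + (220 - 87))*(2/35791) = (25019 + 133)*(2/35791) = 25152*(2/35791) = 50304/35791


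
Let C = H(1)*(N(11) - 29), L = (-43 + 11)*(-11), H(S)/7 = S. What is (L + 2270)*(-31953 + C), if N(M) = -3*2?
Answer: -84423156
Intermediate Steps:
H(S) = 7*S
N(M) = -6
L = 352 (L = -32*(-11) = 352)
C = -245 (C = (7*1)*(-6 - 29) = 7*(-35) = -245)
(L + 2270)*(-31953 + C) = (352 + 2270)*(-31953 - 245) = 2622*(-32198) = -84423156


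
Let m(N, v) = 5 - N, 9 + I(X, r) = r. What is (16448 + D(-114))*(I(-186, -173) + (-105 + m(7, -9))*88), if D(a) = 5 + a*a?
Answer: -282651502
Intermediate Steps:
I(X, r) = -9 + r
D(a) = 5 + a²
(16448 + D(-114))*(I(-186, -173) + (-105 + m(7, -9))*88) = (16448 + (5 + (-114)²))*((-9 - 173) + (-105 + (5 - 1*7))*88) = (16448 + (5 + 12996))*(-182 + (-105 + (5 - 7))*88) = (16448 + 13001)*(-182 + (-105 - 2)*88) = 29449*(-182 - 107*88) = 29449*(-182 - 9416) = 29449*(-9598) = -282651502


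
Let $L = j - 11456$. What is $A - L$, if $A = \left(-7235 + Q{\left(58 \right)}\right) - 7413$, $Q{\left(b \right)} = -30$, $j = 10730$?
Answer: $-13952$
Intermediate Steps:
$A = -14678$ ($A = \left(-7235 - 30\right) - 7413 = -7265 - 7413 = -14678$)
$L = -726$ ($L = 10730 - 11456 = -726$)
$A - L = -14678 - -726 = -14678 + 726 = -13952$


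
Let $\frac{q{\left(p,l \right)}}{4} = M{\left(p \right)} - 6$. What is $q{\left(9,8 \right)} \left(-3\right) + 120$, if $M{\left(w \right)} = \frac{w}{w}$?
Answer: $180$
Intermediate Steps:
$M{\left(w \right)} = 1$
$q{\left(p,l \right)} = -20$ ($q{\left(p,l \right)} = 4 \left(1 - 6\right) = 4 \left(-5\right) = -20$)
$q{\left(9,8 \right)} \left(-3\right) + 120 = \left(-20\right) \left(-3\right) + 120 = 60 + 120 = 180$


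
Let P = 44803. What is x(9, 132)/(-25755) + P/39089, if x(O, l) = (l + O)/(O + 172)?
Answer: 69616872472/60739810765 ≈ 1.1461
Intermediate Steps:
x(O, l) = (O + l)/(172 + O)
x(9, 132)/(-25755) + P/39089 = ((9 + 132)/(172 + 9))/(-25755) + 44803/39089 = (141/181)*(-1/25755) + 44803*(1/39089) = ((1/181)*141)*(-1/25755) + 44803/39089 = (141/181)*(-1/25755) + 44803/39089 = -47/1553885 + 44803/39089 = 69616872472/60739810765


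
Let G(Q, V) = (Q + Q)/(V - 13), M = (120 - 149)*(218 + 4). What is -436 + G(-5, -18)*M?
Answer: -77896/31 ≈ -2512.8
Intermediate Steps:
M = -6438 (M = -29*222 = -6438)
G(Q, V) = 2*Q/(-13 + V) (G(Q, V) = (2*Q)/(-13 + V) = 2*Q/(-13 + V))
-436 + G(-5, -18)*M = -436 + (2*(-5)/(-13 - 18))*(-6438) = -436 + (2*(-5)/(-31))*(-6438) = -436 + (2*(-5)*(-1/31))*(-6438) = -436 + (10/31)*(-6438) = -436 - 64380/31 = -77896/31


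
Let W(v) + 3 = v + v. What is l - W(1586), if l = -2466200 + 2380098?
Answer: -89271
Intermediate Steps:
W(v) = -3 + 2*v (W(v) = -3 + (v + v) = -3 + 2*v)
l = -86102
l - W(1586) = -86102 - (-3 + 2*1586) = -86102 - (-3 + 3172) = -86102 - 1*3169 = -86102 - 3169 = -89271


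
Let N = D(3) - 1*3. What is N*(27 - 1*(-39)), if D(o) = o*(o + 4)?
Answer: 1188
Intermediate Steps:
D(o) = o*(4 + o)
N = 18 (N = 3*(4 + 3) - 1*3 = 3*7 - 3 = 21 - 3 = 18)
N*(27 - 1*(-39)) = 18*(27 - 1*(-39)) = 18*(27 + 39) = 18*66 = 1188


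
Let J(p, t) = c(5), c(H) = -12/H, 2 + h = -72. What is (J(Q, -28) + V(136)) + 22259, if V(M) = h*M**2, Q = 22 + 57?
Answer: -6732237/5 ≈ -1.3464e+6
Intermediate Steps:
h = -74 (h = -2 - 72 = -74)
Q = 79
J(p, t) = -12/5
V(M) = -74*M**2
(J(Q, -28) + V(136)) + 22259 = (-12/5 - 74*136**2) + 22259 = (-12/5 - 74*18496) + 22259 = (-12/5 - 1368704) + 22259 = -6843532/5 + 22259 = -6732237/5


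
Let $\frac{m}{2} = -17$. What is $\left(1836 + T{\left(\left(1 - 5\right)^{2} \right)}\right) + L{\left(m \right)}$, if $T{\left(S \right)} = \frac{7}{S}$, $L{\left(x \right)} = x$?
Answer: $\frac{28839}{16} \approx 1802.4$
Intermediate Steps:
$m = -34$ ($m = 2 \left(-17\right) = -34$)
$\left(1836 + T{\left(\left(1 - 5\right)^{2} \right)}\right) + L{\left(m \right)} = \left(1836 + \frac{7}{\left(1 - 5\right)^{2}}\right) - 34 = \left(1836 + \frac{7}{\left(-4\right)^{2}}\right) - 34 = \left(1836 + \frac{7}{16}\right) - 34 = \frac{29383}{16} - 34 = \frac{28839}{16}$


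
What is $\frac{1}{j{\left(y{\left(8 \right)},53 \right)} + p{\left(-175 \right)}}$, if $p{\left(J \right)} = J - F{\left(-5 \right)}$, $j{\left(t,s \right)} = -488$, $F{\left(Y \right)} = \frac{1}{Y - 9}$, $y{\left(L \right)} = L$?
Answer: $- \frac{14}{9281} \approx -0.0015085$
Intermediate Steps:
$F{\left(Y \right)} = \frac{1}{-9 + Y}$
$p{\left(J \right)} = \frac{1}{14} + J$ ($p{\left(J \right)} = J - \frac{1}{-9 - 5} = J - \frac{1}{-14} = J - - \frac{1}{14} = J + \frac{1}{14} = \frac{1}{14} + J$)
$\frac{1}{j{\left(y{\left(8 \right)},53 \right)} + p{\left(-175 \right)}} = \frac{1}{-488 + \left(\frac{1}{14} - 175\right)} = \frac{1}{-488 - \frac{2449}{14}} = \frac{1}{- \frac{9281}{14}} = - \frac{14}{9281}$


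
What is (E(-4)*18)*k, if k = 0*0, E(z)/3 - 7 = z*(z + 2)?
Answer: 0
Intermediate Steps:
E(z) = 21 + 3*z*(2 + z) (E(z) = 21 + 3*(z*(z + 2)) = 21 + 3*(z*(2 + z)) = 21 + 3*z*(2 + z))
k = 0
(E(-4)*18)*k = ((21 + 3*(-4)**2 + 6*(-4))*18)*0 = ((21 + 3*16 - 24)*18)*0 = ((21 + 48 - 24)*18)*0 = (45*18)*0 = 810*0 = 0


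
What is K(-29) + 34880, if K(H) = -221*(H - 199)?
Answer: 85268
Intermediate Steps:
K(H) = 43979 - 221*H (K(H) = -221*(-199 + H) = 43979 - 221*H)
K(-29) + 34880 = (43979 - 221*(-29)) + 34880 = (43979 + 6409) + 34880 = 50388 + 34880 = 85268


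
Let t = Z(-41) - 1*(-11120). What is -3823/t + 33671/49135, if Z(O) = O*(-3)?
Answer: 190719948/552424805 ≈ 0.34524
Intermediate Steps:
Z(O) = -3*O
t = 11243 (t = -3*(-41) - 1*(-11120) = 123 + 11120 = 11243)
-3823/t + 33671/49135 = -3823/11243 + 33671/49135 = 190719948/552424805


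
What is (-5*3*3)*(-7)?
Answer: 315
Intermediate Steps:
(-5*3*3)*(-7) = -15*3*(-7) = -45*(-7) = 315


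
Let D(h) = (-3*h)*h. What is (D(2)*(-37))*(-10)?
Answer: -4440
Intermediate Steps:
D(h) = -3*h**2
(D(2)*(-37))*(-10) = (-3*2**2*(-37))*(-10) = (-3*4*(-37))*(-10) = -12*(-37)*(-10) = 444*(-10) = -4440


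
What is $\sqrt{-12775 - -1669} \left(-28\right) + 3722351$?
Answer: $3722351 - 84 i \sqrt{1234} \approx 3.7224 \cdot 10^{6} - 2950.8 i$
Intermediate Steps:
$\sqrt{-12775 - -1669} \left(-28\right) + 3722351 = \sqrt{-12775 + \left(-384 + 2053\right)} \left(-28\right) + 3722351 = \sqrt{-12775 + 1669} \left(-28\right) + 3722351 = \sqrt{-11106} \left(-28\right) + 3722351 = 3 i \sqrt{1234} \left(-28\right) + 3722351 = - 84 i \sqrt{1234} + 3722351 = 3722351 - 84 i \sqrt{1234}$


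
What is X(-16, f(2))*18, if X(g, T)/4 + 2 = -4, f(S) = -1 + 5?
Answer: -432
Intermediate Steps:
f(S) = 4
X(g, T) = -24 (X(g, T) = -8 + 4*(-4) = -8 - 16 = -24)
X(-16, f(2))*18 = -24*18 = -432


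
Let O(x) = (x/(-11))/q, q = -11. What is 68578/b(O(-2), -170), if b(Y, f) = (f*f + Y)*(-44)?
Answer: -377179/6993796 ≈ -0.053931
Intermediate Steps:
O(x) = x/121 (O(x) = (x/(-11))/(-11) = (x*(-1/11))*(-1/11) = -x/11*(-1/11) = x/121)
b(Y, f) = -44*Y - 44*f**2 (b(Y, f) = (f**2 + Y)*(-44) = (Y + f**2)*(-44) = -44*Y - 44*f**2)
68578/b(O(-2), -170) = 68578/(-4*(-2)/11 - 44*(-170)**2) = 68578/(-44*(-2/121) - 44*28900) = 68578/(8/11 - 1271600) = 68578/(-13987592/11) = 68578*(-11/13987592) = -377179/6993796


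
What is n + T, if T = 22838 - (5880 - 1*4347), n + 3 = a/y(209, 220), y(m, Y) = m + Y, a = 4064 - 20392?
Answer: 701710/33 ≈ 21264.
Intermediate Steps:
a = -16328
y(m, Y) = Y + m
n = -1355/33 (n = -3 - 16328/(220 + 209) = -3 - 16328/429 = -3 - 16328*1/429 = -3 - 1256/33 = -1355/33 ≈ -41.061)
T = 21305 (T = 22838 - (5880 - 4347) = 22838 - 1*1533 = 22838 - 1533 = 21305)
n + T = -1355/33 + 21305 = 701710/33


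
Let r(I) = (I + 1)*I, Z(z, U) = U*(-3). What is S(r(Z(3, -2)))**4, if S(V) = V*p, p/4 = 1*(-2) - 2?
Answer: 203928109056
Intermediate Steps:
Z(z, U) = -3*U
r(I) = I*(1 + I) (r(I) = (1 + I)*I = I*(1 + I))
p = -16 (p = 4*(1*(-2) - 2) = 4*(-2 - 2) = 4*(-4) = -16)
S(V) = -16*V (S(V) = V*(-16) = -16*V)
S(r(Z(3, -2)))**4 = (-16*(-3*(-2))*(1 - 3*(-2)))**4 = (-96*(1 + 6))**4 = (-96*7)**4 = (-16*42)**4 = (-672)**4 = 203928109056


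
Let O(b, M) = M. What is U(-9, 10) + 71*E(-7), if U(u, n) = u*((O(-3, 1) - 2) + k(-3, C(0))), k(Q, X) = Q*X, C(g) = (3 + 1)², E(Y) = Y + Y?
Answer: -553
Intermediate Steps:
E(Y) = 2*Y
C(g) = 16 (C(g) = 4² = 16)
U(u, n) = -49*u (U(u, n) = u*((1 - 2) - 3*16) = u*(-1 - 48) = u*(-49) = -49*u)
U(-9, 10) + 71*E(-7) = -49*(-9) + 71*(2*(-7)) = 441 + 71*(-14) = 441 - 994 = -553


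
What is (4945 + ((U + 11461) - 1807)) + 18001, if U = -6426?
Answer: 26174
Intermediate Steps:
(4945 + ((U + 11461) - 1807)) + 18001 = (4945 + ((-6426 + 11461) - 1807)) + 18001 = (4945 + (5035 - 1807)) + 18001 = (4945 + 3228) + 18001 = 8173 + 18001 = 26174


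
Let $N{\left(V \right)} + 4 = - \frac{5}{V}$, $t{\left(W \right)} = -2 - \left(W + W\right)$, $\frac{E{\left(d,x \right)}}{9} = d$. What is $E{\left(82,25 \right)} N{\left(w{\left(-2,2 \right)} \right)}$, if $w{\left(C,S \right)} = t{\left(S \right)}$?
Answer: $-2337$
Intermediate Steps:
$E{\left(d,x \right)} = 9 d$
$t{\left(W \right)} = -2 - 2 W$
$w{\left(C,S \right)} = -2 - 2 S$
$N{\left(V \right)} = -4 - \frac{5}{V}$
$E{\left(82,25 \right)} N{\left(w{\left(-2,2 \right)} \right)} = 9 \cdot 82 \left(-4 - \frac{5}{-2 - 4}\right) = 738 \left(-4 - \frac{5}{-2 - 4}\right) = 738 \left(-4 - \frac{5}{-6}\right) = 738 \left(-4 - - \frac{5}{6}\right) = 738 \left(-4 + \frac{5}{6}\right) = 738 \left(- \frac{19}{6}\right) = -2337$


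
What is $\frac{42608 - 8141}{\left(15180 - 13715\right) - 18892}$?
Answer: $- \frac{11489}{5809} \approx -1.9778$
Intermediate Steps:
$\frac{42608 - 8141}{\left(15180 - 13715\right) - 18892} = \frac{34467}{1465 - 18892} = \frac{34467}{-17427} = 34467 \left(- \frac{1}{17427}\right) = - \frac{11489}{5809}$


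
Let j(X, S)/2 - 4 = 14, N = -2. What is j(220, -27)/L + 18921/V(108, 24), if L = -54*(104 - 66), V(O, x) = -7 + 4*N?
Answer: -359504/285 ≈ -1261.4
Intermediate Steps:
j(X, S) = 36 (j(X, S) = 8 + 2*14 = 8 + 28 = 36)
V(O, x) = -15 (V(O, x) = -7 + 4*(-2) = -7 - 8 = -15)
L = -2052 (L = -54*38 = -2052)
j(220, -27)/L + 18921/V(108, 24) = 36/(-2052) + 18921/(-15) = 36*(-1/2052) + 18921*(-1/15) = -1/57 - 6307/5 = -359504/285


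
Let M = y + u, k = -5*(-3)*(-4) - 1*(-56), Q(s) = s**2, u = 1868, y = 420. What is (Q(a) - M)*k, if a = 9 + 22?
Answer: 5308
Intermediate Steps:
a = 31
k = -4 (k = 15*(-4) + 56 = -60 + 56 = -4)
M = 2288 (M = 420 + 1868 = 2288)
(Q(a) - M)*k = (31**2 - 1*2288)*(-4) = (961 - 2288)*(-4) = -1327*(-4) = 5308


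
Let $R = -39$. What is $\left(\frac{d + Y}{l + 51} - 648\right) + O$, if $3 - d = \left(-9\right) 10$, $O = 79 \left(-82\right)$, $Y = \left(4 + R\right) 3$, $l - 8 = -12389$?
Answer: $- \frac{14643928}{2055} \approx -7126.0$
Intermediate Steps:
$l = -12381$ ($l = 8 - 12389 = -12381$)
$Y = -105$ ($Y = \left(4 - 39\right) 3 = \left(-35\right) 3 = -105$)
$O = -6478$
$d = 93$ ($d = 3 - \left(-9\right) 10 = 3 - -90 = 3 + 90 = 93$)
$\left(\frac{d + Y}{l + 51} - 648\right) + O = \left(\frac{93 - 105}{-12381 + 51} - 648\right) - 6478 = \left(- \frac{12}{-12330} - 648\right) - 6478 = \left(\left(-12\right) \left(- \frac{1}{12330}\right) - 648\right) - 6478 = \left(\frac{2}{2055} - 648\right) - 6478 = - \frac{1331638}{2055} - 6478 = - \frac{14643928}{2055}$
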